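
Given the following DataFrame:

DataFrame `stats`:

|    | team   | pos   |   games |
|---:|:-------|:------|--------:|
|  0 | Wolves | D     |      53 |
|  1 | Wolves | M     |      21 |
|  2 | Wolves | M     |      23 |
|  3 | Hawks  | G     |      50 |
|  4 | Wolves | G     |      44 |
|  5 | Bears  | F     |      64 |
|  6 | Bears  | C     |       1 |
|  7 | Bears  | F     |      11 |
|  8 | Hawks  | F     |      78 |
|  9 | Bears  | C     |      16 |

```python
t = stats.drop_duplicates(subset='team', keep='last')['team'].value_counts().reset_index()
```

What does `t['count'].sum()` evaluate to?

drop duplicate team (keep=last):
     team pos  games
4  Wolves   G     44
8   Hawks   F     78
9   Bears   C     16
value_counts of team:
team
Wolves    1
Hawks     1
Bears     1
Name: count, dtype: int64
reset_index():
     team  count
0  Wolves      1
1   Hawks      1
2   Bears      1

3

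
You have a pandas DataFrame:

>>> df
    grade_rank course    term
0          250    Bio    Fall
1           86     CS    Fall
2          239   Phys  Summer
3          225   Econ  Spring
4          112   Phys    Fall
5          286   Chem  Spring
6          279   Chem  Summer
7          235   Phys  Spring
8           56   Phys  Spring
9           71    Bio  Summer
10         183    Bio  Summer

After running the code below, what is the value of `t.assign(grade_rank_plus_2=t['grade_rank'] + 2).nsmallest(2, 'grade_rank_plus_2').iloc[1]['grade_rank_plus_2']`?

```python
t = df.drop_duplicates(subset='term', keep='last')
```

114

drop duplicate term (keep=last):
    grade_rank course    term
4          112   Phys    Fall
8           56   Phys  Spring
10         183    Bio  Summer
add column grade_rank_plus_2 = t['grade_rank'] + 2:
    grade_rank course    term  grade_rank_plus_2
4          112   Phys    Fall                114
8           56   Phys  Spring                 58
10         183    Bio  Summer                185
take 2 rows with smallest grade_rank_plus_2:
   grade_rank course    term  grade_rank_plus_2
8          56   Phys  Spring                 58
4         112   Phys    Fall                114
Taking the value at position 1, column 'grade_rank_plus_2' gives 114.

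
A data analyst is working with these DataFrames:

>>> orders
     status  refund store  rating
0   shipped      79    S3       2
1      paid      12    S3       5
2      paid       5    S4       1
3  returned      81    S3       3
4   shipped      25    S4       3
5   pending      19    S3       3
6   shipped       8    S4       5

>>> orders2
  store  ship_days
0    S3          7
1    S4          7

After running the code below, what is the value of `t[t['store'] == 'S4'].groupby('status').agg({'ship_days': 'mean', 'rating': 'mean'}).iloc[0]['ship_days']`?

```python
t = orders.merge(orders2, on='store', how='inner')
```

merge on 'store' (how='inner') → 7 rows:
     status  refund store  rating  ship_days
0   shipped      79    S3       2          7
1      paid      12    S3       5          7
2      paid       5    S4       1          7
3  returned      81    S3       3          7
4   shipped      25    S4       3          7
5   pending      19    S3       3          7
6   shipped       8    S4       5          7
filter rows where store == 'S4':
    status  refund store  rating  ship_days
2     paid       5    S4       1          7
4  shipped      25    S4       3          7
6  shipped       8    S4       5          7
group by status: mean(ship_days), mean(rating):
         ship_days  rating
status                    
paid           7.0     1.0
shipped        7.0     4.0
Reading off the value at position 0, column 'ship_days', we get 7.0.

7.0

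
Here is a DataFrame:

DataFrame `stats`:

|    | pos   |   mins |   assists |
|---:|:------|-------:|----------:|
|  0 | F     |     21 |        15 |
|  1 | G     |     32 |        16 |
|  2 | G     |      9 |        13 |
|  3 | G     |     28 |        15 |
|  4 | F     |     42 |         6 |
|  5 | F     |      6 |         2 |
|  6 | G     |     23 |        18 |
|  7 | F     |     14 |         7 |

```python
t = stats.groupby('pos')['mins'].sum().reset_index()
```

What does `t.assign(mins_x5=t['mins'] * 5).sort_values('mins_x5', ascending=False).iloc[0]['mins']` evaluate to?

92

group by pos, sum of mins:
pos
F    83
G    92
Name: mins, dtype: int64
reset_index():
  pos  mins
0   F    83
1   G    92
add column mins_x5 = t['mins'] * 5:
  pos  mins  mins_x5
0   F    83      415
1   G    92      460
sort by mins_x5 descending:
  pos  mins  mins_x5
1   G    92      460
0   F    83      415
The value at position 0, column 'mins' is 92.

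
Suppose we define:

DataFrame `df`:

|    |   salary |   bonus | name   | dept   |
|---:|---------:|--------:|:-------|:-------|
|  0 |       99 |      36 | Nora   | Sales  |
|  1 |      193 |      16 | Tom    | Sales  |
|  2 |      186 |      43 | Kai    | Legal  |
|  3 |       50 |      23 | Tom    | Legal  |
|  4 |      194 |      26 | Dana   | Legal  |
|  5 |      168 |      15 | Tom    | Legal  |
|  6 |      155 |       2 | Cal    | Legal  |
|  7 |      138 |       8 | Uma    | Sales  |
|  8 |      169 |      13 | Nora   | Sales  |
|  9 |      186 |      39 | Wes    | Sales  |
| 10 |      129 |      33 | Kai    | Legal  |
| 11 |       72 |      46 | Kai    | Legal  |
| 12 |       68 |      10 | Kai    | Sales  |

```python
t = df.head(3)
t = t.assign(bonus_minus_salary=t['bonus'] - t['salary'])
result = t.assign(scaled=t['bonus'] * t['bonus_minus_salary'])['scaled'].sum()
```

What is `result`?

-11249

take first 3 rows:
   salary  bonus  name   dept
0      99     36  Nora  Sales
1     193     16   Tom  Sales
2     186     43   Kai  Legal
add column bonus_minus_salary = t['bonus'] - t['salary']:
   salary  bonus  name   dept  bonus_minus_salary
0      99     36  Nora  Sales                 -63
1     193     16   Tom  Sales                -177
2     186     43   Kai  Legal                -143
add column scaled = t['bonus'] * t['bonus_minus_salary']:
   salary  bonus  name   dept  bonus_minus_salary  scaled
0      99     36  Nora  Sales                 -63   -2268
1     193     16   Tom  Sales                -177   -2832
2     186     43   Kai  Legal                -143   -6149
So sum() = -11249.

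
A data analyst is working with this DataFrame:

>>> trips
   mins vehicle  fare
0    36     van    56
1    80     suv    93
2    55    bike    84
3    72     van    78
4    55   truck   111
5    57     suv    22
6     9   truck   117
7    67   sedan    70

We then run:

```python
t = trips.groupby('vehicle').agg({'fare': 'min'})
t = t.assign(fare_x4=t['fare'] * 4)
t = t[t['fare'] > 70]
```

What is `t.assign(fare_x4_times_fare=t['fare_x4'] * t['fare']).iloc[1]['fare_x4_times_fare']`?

49284

group by vehicle, min of fare:
         fare
vehicle      
bike       84
sedan      70
suv        22
truck     111
van        56
add column fare_x4 = t['fare'] * 4:
         fare  fare_x4
vehicle               
bike       84      336
sedan      70      280
suv        22       88
truck     111      444
van        56      224
filter rows where fare > 70:
         fare  fare_x4
vehicle               
bike       84      336
truck     111      444
add column fare_x4_times_fare = t['fare_x4'] * t['fare']:
         fare  fare_x4  fare_x4_times_fare
vehicle                                   
bike       84      336               28224
truck     111      444               49284
So iloc[1]['fare_x4_times_fare'] = 49284.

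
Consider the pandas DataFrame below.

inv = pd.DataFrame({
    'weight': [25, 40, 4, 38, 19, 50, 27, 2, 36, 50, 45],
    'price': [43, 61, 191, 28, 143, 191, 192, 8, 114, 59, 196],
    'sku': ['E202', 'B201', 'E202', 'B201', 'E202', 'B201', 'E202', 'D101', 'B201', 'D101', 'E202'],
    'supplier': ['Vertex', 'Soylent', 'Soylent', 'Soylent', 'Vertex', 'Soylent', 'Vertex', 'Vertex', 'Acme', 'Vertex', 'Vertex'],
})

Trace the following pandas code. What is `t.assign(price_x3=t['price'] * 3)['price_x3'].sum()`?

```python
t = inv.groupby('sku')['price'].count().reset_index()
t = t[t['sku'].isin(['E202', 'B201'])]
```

27

group by sku, count of price:
sku
B201    4
D101    2
E202    5
Name: price, dtype: int64
reset_index():
    sku  price
0  B201      4
1  D101      2
2  E202      5
filter rows where sku in ['E202', 'B201']:
    sku  price
0  B201      4
2  E202      5
add column price_x3 = t['price'] * 3:
    sku  price  price_x3
0  B201      4        12
2  E202      5        15
sum of column 'price_x3' → 27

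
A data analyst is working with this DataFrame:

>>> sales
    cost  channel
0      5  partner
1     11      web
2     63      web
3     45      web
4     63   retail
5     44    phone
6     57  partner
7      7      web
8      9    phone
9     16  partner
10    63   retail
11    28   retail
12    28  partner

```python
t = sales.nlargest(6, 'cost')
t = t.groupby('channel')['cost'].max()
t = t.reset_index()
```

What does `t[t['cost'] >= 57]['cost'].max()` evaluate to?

63

take 6 rows with largest cost:
    cost  channel
2     63      web
4     63   retail
10    63   retail
6     57  partner
3     45      web
5     44    phone
group by channel, max of cost:
channel
partner    57
phone      44
retail     63
web        63
Name: cost, dtype: int64
reset_index():
   channel  cost
0  partner    57
1    phone    44
2   retail    63
3      web    63
filter rows where cost >= 57:
   channel  cost
0  partner    57
2   retail    63
3      web    63
So max() = 63.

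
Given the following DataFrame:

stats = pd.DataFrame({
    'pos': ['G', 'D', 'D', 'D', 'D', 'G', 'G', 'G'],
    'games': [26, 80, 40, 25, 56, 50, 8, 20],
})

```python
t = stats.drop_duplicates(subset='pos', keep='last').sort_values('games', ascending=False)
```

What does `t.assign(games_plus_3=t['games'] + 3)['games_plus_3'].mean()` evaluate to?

drop duplicate pos (keep=last):
  pos  games
4   D     56
7   G     20
sort by games descending:
  pos  games
4   D     56
7   G     20
add column games_plus_3 = t['games'] + 3:
  pos  games  games_plus_3
4   D     56            59
7   G     20            23

41.0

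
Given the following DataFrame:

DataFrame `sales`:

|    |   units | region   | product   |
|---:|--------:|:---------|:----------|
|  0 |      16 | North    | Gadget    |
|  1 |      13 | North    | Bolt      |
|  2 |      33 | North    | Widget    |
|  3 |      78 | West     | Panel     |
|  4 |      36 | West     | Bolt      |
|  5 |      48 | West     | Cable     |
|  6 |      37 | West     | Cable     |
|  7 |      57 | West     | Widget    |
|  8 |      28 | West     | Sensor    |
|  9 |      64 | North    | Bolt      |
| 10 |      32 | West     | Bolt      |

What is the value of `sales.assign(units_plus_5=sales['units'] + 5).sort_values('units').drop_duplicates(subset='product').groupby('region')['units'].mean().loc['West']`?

add column units_plus_5 = sales['units'] + 5:
    units region product  units_plus_5
0      16  North  Gadget            21
1      13  North    Bolt            18
2      33  North  Widget            38
3      78   West   Panel            83
4      36   West    Bolt            41
5      48   West   Cable            53
6      37   West   Cable            42
7      57   West  Widget            62
8      28   West  Sensor            33
9      64  North    Bolt            69
10     32   West    Bolt            37
sort by units:
    units region product  units_plus_5
1      13  North    Bolt            18
0      16  North  Gadget            21
8      28   West  Sensor            33
10     32   West    Bolt            37
2      33  North  Widget            38
4      36   West    Bolt            41
6      37   West   Cable            42
5      48   West   Cable            53
7      57   West  Widget            62
9      64  North    Bolt            69
3      78   West   Panel            83
drop duplicate product (keep=first):
   units region product  units_plus_5
1     13  North    Bolt            18
0     16  North  Gadget            21
8     28   West  Sensor            33
2     33  North  Widget            38
6     37   West   Cable            42
3     78   West   Panel            83
group by region, mean of units:
region
North    20.666667
West     47.666667
Name: units, dtype: float64
Taking the value at index 'West' gives 47.6666666667.

47.6666666667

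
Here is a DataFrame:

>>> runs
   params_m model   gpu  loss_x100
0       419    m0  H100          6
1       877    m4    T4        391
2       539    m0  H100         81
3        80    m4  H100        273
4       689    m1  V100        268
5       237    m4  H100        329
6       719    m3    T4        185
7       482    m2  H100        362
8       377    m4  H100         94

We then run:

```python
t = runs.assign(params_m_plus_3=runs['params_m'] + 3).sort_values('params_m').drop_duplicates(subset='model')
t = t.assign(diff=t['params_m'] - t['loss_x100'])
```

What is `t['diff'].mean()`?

add column params_m_plus_3 = runs['params_m'] + 3:
   params_m model   gpu  loss_x100  params_m_plus_3
0       419    m0  H100          6              422
1       877    m4    T4        391              880
2       539    m0  H100         81              542
3        80    m4  H100        273               83
4       689    m1  V100        268              692
5       237    m4  H100        329              240
6       719    m3    T4        185              722
7       482    m2  H100        362              485
8       377    m4  H100         94              380
sort by params_m:
   params_m model   gpu  loss_x100  params_m_plus_3
3        80    m4  H100        273               83
5       237    m4  H100        329              240
8       377    m4  H100         94              380
0       419    m0  H100          6              422
7       482    m2  H100        362              485
2       539    m0  H100         81              542
4       689    m1  V100        268              692
6       719    m3    T4        185              722
1       877    m4    T4        391              880
drop duplicate model (keep=first):
   params_m model   gpu  loss_x100  params_m_plus_3
3        80    m4  H100        273               83
0       419    m0  H100          6              422
7       482    m2  H100        362              485
4       689    m1  V100        268              692
6       719    m3    T4        185              722
add column diff = t['params_m'] - t['loss_x100']:
   params_m model   gpu  loss_x100  params_m_plus_3  diff
3        80    m4  H100        273               83  -193
0       419    m0  H100          6              422   413
7       482    m2  H100        362              485   120
4       689    m1  V100        268              692   421
6       719    m3    T4        185              722   534
Reading off the mean of column 'diff', we get 259.0.

259.0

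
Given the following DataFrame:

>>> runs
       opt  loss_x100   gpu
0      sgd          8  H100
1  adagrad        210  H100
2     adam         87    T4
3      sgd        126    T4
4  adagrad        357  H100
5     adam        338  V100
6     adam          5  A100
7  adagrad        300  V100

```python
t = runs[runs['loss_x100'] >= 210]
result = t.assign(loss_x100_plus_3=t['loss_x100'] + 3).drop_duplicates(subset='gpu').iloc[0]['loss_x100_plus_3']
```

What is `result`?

filter rows where loss_x100 >= 210:
       opt  loss_x100   gpu
1  adagrad        210  H100
4  adagrad        357  H100
5     adam        338  V100
7  adagrad        300  V100
add column loss_x100_plus_3 = t['loss_x100'] + 3:
       opt  loss_x100   gpu  loss_x100_plus_3
1  adagrad        210  H100               213
4  adagrad        357  H100               360
5     adam        338  V100               341
7  adagrad        300  V100               303
drop duplicate gpu (keep=first):
       opt  loss_x100   gpu  loss_x100_plus_3
1  adagrad        210  H100               213
5     adam        338  V100               341
Finally, value at position 0, column 'loss_x100_plus_3' = 213.

213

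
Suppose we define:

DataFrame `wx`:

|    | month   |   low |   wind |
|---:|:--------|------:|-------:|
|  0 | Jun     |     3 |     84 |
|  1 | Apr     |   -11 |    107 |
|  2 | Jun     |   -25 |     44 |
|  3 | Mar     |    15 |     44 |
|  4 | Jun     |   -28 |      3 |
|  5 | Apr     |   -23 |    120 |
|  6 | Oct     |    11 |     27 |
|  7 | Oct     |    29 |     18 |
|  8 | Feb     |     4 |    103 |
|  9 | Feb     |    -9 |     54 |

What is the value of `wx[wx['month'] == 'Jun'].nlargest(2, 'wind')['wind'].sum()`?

filter rows where month == 'Jun':
  month  low  wind
0   Jun    3    84
2   Jun  -25    44
4   Jun  -28     3
take 2 rows with largest wind:
  month  low  wind
0   Jun    3    84
2   Jun  -25    44
Hence 128.

128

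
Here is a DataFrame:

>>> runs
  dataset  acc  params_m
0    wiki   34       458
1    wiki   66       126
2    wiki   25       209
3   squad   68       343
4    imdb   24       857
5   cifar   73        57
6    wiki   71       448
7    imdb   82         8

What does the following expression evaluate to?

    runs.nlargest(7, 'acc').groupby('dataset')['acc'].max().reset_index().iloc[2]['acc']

68

take 7 rows with largest acc:
  dataset  acc  params_m
7    imdb   82         8
5   cifar   73        57
6    wiki   71       448
3   squad   68       343
1    wiki   66       126
0    wiki   34       458
2    wiki   25       209
group by dataset, max of acc:
dataset
cifar    73
imdb     82
squad    68
wiki     71
Name: acc, dtype: int64
reset_index():
  dataset  acc
0   cifar   73
1    imdb   82
2   squad   68
3    wiki   71
Taking the value at position 2, column 'acc' gives 68.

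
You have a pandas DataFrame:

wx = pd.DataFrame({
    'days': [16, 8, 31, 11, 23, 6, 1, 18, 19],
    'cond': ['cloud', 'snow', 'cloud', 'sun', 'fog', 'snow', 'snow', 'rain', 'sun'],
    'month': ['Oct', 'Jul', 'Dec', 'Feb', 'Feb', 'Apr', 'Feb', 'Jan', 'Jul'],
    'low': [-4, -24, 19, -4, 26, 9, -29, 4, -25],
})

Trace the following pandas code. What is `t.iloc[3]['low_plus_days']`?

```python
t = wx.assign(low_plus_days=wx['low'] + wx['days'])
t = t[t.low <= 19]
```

add column low_plus_days = wx['low'] + wx['days']:
   days   cond month  low  low_plus_days
0    16  cloud   Oct   -4             12
1     8   snow   Jul  -24            -16
2    31  cloud   Dec   19             50
3    11    sun   Feb   -4              7
4    23    fog   Feb   26             49
5     6   snow   Apr    9             15
6     1   snow   Feb  -29            -28
7    18   rain   Jan    4             22
8    19    sun   Jul  -25             -6
filter rows where low <= 19:
   days   cond month  low  low_plus_days
0    16  cloud   Oct   -4             12
1     8   snow   Jul  -24            -16
2    31  cloud   Dec   19             50
3    11    sun   Feb   -4              7
5     6   snow   Apr    9             15
6     1   snow   Feb  -29            -28
7    18   rain   Jan    4             22
8    19    sun   Jul  -25             -6

7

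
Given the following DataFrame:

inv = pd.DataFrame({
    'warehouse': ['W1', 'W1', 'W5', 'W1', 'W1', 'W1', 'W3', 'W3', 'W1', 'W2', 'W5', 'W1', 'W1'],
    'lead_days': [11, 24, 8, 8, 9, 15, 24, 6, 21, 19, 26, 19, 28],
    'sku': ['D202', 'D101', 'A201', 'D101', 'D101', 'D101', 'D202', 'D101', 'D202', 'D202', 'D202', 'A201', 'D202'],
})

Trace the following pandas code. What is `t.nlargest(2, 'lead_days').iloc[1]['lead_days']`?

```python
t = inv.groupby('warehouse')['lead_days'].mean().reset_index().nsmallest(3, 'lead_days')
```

group by warehouse, mean of lead_days:
warehouse
W1    16.875
W2    19.000
W3    15.000
W5    17.000
Name: lead_days, dtype: float64
reset_index():
  warehouse  lead_days
0        W1     16.875
1        W2     19.000
2        W3     15.000
3        W5     17.000
take 3 rows with smallest lead_days:
  warehouse  lead_days
2        W3     15.000
0        W1     16.875
3        W5     17.000
take 2 rows with largest lead_days:
  warehouse  lead_days
3        W5     17.000
0        W1     16.875

16.875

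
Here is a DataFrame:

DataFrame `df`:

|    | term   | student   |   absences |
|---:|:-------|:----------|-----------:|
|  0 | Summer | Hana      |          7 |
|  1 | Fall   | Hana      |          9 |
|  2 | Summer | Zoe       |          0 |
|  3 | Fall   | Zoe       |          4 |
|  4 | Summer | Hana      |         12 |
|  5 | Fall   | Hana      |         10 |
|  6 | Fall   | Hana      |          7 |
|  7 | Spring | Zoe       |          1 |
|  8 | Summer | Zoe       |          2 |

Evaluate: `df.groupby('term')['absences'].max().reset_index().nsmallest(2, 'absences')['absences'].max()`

group by term, max of absences:
term
Fall      10
Spring     1
Summer    12
Name: absences, dtype: int64
reset_index():
     term  absences
0    Fall        10
1  Spring         1
2  Summer        12
take 2 rows with smallest absences:
     term  absences
1  Spring         1
0    Fall        10

10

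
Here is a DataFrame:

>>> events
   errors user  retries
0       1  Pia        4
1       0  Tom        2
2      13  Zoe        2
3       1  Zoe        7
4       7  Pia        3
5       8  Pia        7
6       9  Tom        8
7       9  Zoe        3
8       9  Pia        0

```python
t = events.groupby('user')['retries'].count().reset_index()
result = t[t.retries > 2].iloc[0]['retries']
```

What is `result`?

4

group by user, count of retries:
user
Pia    4
Tom    2
Zoe    3
Name: retries, dtype: int64
reset_index():
  user  retries
0  Pia        4
1  Tom        2
2  Zoe        3
filter rows where retries > 2:
  user  retries
0  Pia        4
2  Zoe        3
So iloc[0]['retries'] = 4.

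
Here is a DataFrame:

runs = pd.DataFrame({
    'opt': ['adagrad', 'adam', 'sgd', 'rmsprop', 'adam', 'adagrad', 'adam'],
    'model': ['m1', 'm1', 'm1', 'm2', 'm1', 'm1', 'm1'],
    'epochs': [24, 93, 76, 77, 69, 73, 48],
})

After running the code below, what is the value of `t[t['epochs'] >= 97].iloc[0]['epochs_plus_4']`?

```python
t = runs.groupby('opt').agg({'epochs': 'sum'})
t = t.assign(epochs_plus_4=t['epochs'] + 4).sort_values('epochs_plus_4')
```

group by opt, sum of epochs:
         epochs
opt            
adagrad      97
adam        210
rmsprop      77
sgd          76
add column epochs_plus_4 = t['epochs'] + 4:
         epochs  epochs_plus_4
opt                           
adagrad      97            101
adam        210            214
rmsprop      77             81
sgd          76             80
sort by epochs_plus_4:
         epochs  epochs_plus_4
opt                           
sgd          76             80
rmsprop      77             81
adagrad      97            101
adam        210            214
filter rows where epochs >= 97:
         epochs  epochs_plus_4
opt                           
adagrad      97            101
adam        210            214
The value at position 0, column 'epochs_plus_4' is 101.

101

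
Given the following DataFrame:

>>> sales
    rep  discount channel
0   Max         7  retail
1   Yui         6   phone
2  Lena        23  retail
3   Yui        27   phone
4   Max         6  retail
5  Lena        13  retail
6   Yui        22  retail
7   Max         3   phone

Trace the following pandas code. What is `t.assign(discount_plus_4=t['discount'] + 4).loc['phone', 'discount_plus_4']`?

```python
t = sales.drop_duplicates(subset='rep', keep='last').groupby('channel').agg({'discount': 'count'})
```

5

drop duplicate rep (keep=last):
    rep  discount channel
5  Lena        13  retail
6   Yui        22  retail
7   Max         3   phone
group by channel, count of discount:
         discount
channel          
phone           1
retail          2
add column discount_plus_4 = t['discount'] + 4:
         discount  discount_plus_4
channel                           
phone           1                5
retail          2                6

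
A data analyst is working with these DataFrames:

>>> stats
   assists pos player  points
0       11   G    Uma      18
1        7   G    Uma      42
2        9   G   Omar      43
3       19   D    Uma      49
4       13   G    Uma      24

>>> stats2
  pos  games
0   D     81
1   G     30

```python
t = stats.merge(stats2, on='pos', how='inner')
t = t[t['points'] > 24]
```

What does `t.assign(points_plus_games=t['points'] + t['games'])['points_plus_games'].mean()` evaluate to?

91.6666666667

merge on 'pos' (how='inner') → 5 rows:
   assists pos player  points  games
0       11   G    Uma      18     30
1        7   G    Uma      42     30
2        9   G   Omar      43     30
3       19   D    Uma      49     81
4       13   G    Uma      24     30
filter rows where points > 24:
   assists pos player  points  games
1        7   G    Uma      42     30
2        9   G   Omar      43     30
3       19   D    Uma      49     81
add column points_plus_games = t['points'] + t['games']:
   assists pos player  points  games  points_plus_games
1        7   G    Uma      42     30                 72
2        9   G   Omar      43     30                 73
3       19   D    Uma      49     81                130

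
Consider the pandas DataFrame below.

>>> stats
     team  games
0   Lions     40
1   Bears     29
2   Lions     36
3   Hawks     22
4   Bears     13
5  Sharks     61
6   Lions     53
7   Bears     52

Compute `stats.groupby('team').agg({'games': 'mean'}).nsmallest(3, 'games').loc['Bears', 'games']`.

31.3333333333

group by team, mean of games:
            games
team             
Bears   31.333333
Hawks   22.000000
Lions   43.000000
Sharks  61.000000
take 3 rows with smallest games:
           games
team            
Hawks  22.000000
Bears  31.333333
Lions  43.000000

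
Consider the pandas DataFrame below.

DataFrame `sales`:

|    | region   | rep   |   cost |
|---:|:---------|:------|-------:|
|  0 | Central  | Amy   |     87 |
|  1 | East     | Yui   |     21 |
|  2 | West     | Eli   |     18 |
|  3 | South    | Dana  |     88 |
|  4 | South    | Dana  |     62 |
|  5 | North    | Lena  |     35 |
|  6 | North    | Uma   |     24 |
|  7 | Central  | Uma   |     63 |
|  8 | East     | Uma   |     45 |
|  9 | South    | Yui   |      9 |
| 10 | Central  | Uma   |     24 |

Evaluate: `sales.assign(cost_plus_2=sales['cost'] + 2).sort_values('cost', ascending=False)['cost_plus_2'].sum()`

498

add column cost_plus_2 = sales['cost'] + 2:
     region   rep  cost  cost_plus_2
0   Central   Amy    87           89
1      East   Yui    21           23
2      West   Eli    18           20
3     South  Dana    88           90
4     South  Dana    62           64
5     North  Lena    35           37
6     North   Uma    24           26
7   Central   Uma    63           65
8      East   Uma    45           47
9     South   Yui     9           11
10  Central   Uma    24           26
sort by cost descending:
     region   rep  cost  cost_plus_2
3     South  Dana    88           90
0   Central   Amy    87           89
7   Central   Uma    63           65
4     South  Dana    62           64
8      East   Uma    45           47
5     North  Lena    35           37
6     North   Uma    24           26
10  Central   Uma    24           26
1      East   Yui    21           23
2      West   Eli    18           20
9     South   Yui     9           11
Then the sum of column 'cost_plus_2': 498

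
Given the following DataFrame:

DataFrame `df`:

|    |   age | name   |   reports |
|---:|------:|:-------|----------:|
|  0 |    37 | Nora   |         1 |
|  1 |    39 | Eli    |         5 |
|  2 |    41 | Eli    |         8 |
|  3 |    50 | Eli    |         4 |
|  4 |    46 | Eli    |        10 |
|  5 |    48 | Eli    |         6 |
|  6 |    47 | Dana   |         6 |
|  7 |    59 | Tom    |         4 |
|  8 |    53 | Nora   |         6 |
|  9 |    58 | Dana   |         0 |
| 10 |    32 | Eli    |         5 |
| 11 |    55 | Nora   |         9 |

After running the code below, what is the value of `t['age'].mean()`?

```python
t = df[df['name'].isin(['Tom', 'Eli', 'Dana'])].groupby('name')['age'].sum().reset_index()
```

filter rows where name in ['Tom', 'Eli', 'Dana']:
    age  name  reports
1    39   Eli        5
2    41   Eli        8
3    50   Eli        4
4    46   Eli       10
5    48   Eli        6
6    47  Dana        6
7    59   Tom        4
9    58  Dana        0
10   32   Eli        5
group by name, sum of age:
name
Dana    105
Eli     256
Tom      59
Name: age, dtype: int64
reset_index():
   name  age
0  Dana  105
1   Eli  256
2   Tom   59
Reading off the mean of column 'age', we get 140.0.

140.0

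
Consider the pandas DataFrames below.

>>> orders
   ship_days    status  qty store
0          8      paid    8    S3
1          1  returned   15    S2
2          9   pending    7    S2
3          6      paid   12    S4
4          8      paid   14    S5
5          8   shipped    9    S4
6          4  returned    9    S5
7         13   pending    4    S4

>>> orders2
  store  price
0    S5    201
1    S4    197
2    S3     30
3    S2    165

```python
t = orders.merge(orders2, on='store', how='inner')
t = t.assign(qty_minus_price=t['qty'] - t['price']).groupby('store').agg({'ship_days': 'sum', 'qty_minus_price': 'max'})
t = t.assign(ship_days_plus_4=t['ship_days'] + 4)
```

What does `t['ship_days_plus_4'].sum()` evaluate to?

73

merge on 'store' (how='inner') → 8 rows:
   ship_days    status  qty store  price
0          8      paid    8    S3     30
1          1  returned   15    S2    165
2          9   pending    7    S2    165
3          6      paid   12    S4    197
4          8      paid   14    S5    201
5          8   shipped    9    S4    197
6          4  returned    9    S5    201
7         13   pending    4    S4    197
add column qty_minus_price = t['qty'] - t['price']:
   ship_days    status  qty store  price  qty_minus_price
0          8      paid    8    S3     30              -22
1          1  returned   15    S2    165             -150
2          9   pending    7    S2    165             -158
3          6      paid   12    S4    197             -185
4          8      paid   14    S5    201             -187
5          8   shipped    9    S4    197             -188
6          4  returned    9    S5    201             -192
7         13   pending    4    S4    197             -193
group by store: sum(ship_days), max(qty_minus_price):
       ship_days  qty_minus_price
store                            
S2            10             -150
S3             8              -22
S4            27             -185
S5            12             -187
add column ship_days_plus_4 = t['ship_days'] + 4:
       ship_days  qty_minus_price  ship_days_plus_4
store                                              
S2            10             -150                14
S3             8              -22                12
S4            27             -185                31
S5            12             -187                16
Then the sum of column 'ship_days_plus_4': 73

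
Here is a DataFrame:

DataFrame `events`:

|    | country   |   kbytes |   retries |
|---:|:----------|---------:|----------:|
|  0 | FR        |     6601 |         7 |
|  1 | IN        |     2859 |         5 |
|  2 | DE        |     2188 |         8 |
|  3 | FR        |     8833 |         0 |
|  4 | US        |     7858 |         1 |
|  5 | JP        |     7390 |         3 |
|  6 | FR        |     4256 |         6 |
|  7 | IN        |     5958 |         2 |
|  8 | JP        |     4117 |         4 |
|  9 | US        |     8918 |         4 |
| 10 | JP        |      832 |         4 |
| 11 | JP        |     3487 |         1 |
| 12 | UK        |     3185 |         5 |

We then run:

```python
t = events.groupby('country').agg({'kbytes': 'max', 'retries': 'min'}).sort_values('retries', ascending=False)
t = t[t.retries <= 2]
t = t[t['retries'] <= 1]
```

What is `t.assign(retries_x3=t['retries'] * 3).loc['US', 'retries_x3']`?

group by country: max(kbytes), min(retries):
         kbytes  retries
country                 
DE         2188        8
FR         8833        0
IN         5958        2
JP         7390        1
UK         3185        5
US         8918        1
sort by retries descending:
         kbytes  retries
country                 
DE         2188        8
UK         3185        5
IN         5958        2
JP         7390        1
US         8918        1
FR         8833        0
filter rows where retries <= 2:
         kbytes  retries
country                 
IN         5958        2
JP         7390        1
US         8918        1
FR         8833        0
filter rows where retries <= 1:
         kbytes  retries
country                 
JP         7390        1
US         8918        1
FR         8833        0
add column retries_x3 = t['retries'] * 3:
         kbytes  retries  retries_x3
country                             
JP         7390        1           3
US         8918        1           3
FR         8833        0           0
Then the value at row 'US', column 'retries_x3': 3

3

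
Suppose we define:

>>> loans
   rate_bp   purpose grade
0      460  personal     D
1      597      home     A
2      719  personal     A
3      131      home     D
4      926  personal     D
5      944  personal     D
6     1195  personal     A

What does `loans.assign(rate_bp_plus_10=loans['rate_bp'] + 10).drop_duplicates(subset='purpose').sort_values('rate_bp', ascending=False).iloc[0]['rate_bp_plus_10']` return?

607

add column rate_bp_plus_10 = loans['rate_bp'] + 10:
   rate_bp   purpose grade  rate_bp_plus_10
0      460  personal     D              470
1      597      home     A              607
2      719  personal     A              729
3      131      home     D              141
4      926  personal     D              936
5      944  personal     D              954
6     1195  personal     A             1205
drop duplicate purpose (keep=first):
   rate_bp   purpose grade  rate_bp_plus_10
0      460  personal     D              470
1      597      home     A              607
sort by rate_bp descending:
   rate_bp   purpose grade  rate_bp_plus_10
1      597      home     A              607
0      460  personal     D              470
Then the value at position 0, column 'rate_bp_plus_10': 607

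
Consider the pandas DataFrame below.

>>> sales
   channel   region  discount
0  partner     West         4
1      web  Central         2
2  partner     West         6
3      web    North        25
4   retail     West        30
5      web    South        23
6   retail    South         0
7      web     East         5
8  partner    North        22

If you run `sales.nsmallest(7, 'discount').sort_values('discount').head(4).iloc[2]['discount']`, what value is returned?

4

take 7 rows with smallest discount:
   channel   region  discount
6   retail    South         0
1      web  Central         2
0  partner     West         4
7      web     East         5
2  partner     West         6
8  partner    North        22
5      web    South        23
sort by discount:
   channel   region  discount
6   retail    South         0
1      web  Central         2
0  partner     West         4
7      web     East         5
2  partner     West         6
8  partner    North        22
5      web    South        23
take first 4 rows:
   channel   region  discount
6   retail    South         0
1      web  Central         2
0  partner     West         4
7      web     East         5
Reading off the value at position 2, column 'discount', we get 4.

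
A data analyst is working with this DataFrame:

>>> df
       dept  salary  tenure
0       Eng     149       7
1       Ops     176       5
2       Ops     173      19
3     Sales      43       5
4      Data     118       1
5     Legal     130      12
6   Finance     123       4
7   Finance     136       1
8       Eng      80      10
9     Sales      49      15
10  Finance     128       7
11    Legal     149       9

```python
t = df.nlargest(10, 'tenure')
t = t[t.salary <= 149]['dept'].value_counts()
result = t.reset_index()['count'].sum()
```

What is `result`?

take 10 rows with largest tenure:
       dept  salary  tenure
2       Ops     173      19
9     Sales      49      15
5     Legal     130      12
8       Eng      80      10
11    Legal     149       9
0       Eng     149       7
10  Finance     128       7
1       Ops     176       5
3     Sales      43       5
6   Finance     123       4
filter rows where salary <= 149:
       dept  salary  tenure
9     Sales      49      15
5     Legal     130      12
8       Eng      80      10
11    Legal     149       9
0       Eng     149       7
10  Finance     128       7
3     Sales      43       5
6   Finance     123       4
value_counts of dept:
dept
Sales      2
Legal      2
Eng        2
Finance    2
Name: count, dtype: int64
reset_index():
      dept  count
0    Sales      2
1    Legal      2
2      Eng      2
3  Finance      2
Hence 8.

8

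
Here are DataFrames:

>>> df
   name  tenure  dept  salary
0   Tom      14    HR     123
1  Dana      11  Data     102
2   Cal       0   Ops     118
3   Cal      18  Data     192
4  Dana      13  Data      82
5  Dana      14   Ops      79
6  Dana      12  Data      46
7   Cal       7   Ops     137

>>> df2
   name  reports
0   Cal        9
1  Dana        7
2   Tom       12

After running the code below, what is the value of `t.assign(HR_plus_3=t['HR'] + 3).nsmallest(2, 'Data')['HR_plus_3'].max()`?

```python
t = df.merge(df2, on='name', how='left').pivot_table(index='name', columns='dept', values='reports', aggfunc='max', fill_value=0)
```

15

merge on 'name' (how='left') → 8 rows:
   name  tenure  dept  salary  reports
0   Tom      14    HR     123       12
1  Dana      11  Data     102        7
2   Cal       0   Ops     118        9
3   Cal      18  Data     192        9
4  Dana      13  Data      82        7
5  Dana      14   Ops      79        7
6  Dana      12  Data      46        7
7   Cal       7   Ops     137        9
pivot: rows=name, cols=dept, max(reports):
dept  Data  HR  Ops
name               
Cal      9   0    9
Dana     7   0    7
Tom      0  12    0
add column HR_plus_3 = t['HR'] + 3:
dept  Data  HR  Ops  HR_plus_3
name                          
Cal      9   0    9          3
Dana     7   0    7          3
Tom      0  12    0         15
take 2 rows with smallest Data:
dept  Data  HR  Ops  HR_plus_3
name                          
Tom      0  12    0         15
Dana     7   0    7          3
Reading off the max of column 'HR_plus_3', we get 15.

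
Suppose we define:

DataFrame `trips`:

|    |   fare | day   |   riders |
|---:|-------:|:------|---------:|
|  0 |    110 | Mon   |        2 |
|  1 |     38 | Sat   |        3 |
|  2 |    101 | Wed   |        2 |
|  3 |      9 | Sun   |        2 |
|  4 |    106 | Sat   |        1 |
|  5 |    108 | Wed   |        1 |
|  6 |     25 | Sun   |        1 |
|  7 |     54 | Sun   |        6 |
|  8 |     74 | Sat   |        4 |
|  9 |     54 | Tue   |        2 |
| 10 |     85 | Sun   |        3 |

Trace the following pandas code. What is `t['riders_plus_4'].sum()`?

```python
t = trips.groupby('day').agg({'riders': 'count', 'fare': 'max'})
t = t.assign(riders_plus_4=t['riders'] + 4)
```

31

group by day: count(riders), max(fare):
     riders  fare
day              
Mon       1   110
Sat       3   106
Sun       4    85
Tue       1    54
Wed       2   108
add column riders_plus_4 = t['riders'] + 4:
     riders  fare  riders_plus_4
day                             
Mon       1   110              5
Sat       3   106              7
Sun       4    85              8
Tue       1    54              5
Wed       2   108              6
Reading off the sum of column 'riders_plus_4', we get 31.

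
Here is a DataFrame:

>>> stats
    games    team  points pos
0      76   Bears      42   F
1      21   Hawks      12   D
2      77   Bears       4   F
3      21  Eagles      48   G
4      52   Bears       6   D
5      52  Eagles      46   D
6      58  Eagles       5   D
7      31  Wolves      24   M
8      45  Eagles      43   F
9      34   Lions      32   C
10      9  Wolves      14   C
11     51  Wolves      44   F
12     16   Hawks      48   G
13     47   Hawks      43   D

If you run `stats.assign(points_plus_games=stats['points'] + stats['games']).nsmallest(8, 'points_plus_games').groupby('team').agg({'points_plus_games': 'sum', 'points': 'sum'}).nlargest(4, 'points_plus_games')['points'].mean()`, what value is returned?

add column points_plus_games = stats['points'] + stats['games']:
    games    team  points pos  points_plus_games
0      76   Bears      42   F                118
1      21   Hawks      12   D                 33
2      77   Bears       4   F                 81
3      21  Eagles      48   G                 69
4      52   Bears       6   D                 58
5      52  Eagles      46   D                 98
6      58  Eagles       5   D                 63
7      31  Wolves      24   M                 55
8      45  Eagles      43   F                 88
9      34   Lions      32   C                 66
10      9  Wolves      14   C                 23
11     51  Wolves      44   F                 95
12     16   Hawks      48   G                 64
13     47   Hawks      43   D                 90
take 8 rows with smallest points_plus_games:
    games    team  points pos  points_plus_games
10      9  Wolves      14   C                 23
1      21   Hawks      12   D                 33
7      31  Wolves      24   M                 55
4      52   Bears       6   D                 58
6      58  Eagles       5   D                 63
12     16   Hawks      48   G                 64
9      34   Lions      32   C                 66
3      21  Eagles      48   G                 69
group by team: sum(points_plus_games), sum(points):
        points_plus_games  points
team                             
Bears                  58       6
Eagles                132      53
Hawks                  97      60
Lions                  66      32
Wolves                 78      38
take 4 rows with largest points_plus_games:
        points_plus_games  points
team                             
Eagles                132      53
Hawks                  97      60
Wolves                 78      38
Lions                  66      32
The mean of column 'points' is 45.75.

45.75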